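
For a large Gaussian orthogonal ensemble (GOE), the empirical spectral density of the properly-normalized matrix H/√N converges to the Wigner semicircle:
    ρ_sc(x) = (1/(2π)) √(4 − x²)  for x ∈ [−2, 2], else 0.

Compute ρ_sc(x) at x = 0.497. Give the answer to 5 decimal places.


ρ_sc(x) = (1/(2π)) √(4 − x²). With x = 0.497:
  4 − x² = 4 − (0.497)² = 4 − 0.247009 = 3.752991.
  √(4 − x²) = 1.937264.
  1/(2π) = 0.159155.
  ρ_sc(0.497) = 0.159155 · 1.937264 = 0.308325.

Rounded to 5 decimal places: ρ_sc(0.497) ≈ 0.30833.


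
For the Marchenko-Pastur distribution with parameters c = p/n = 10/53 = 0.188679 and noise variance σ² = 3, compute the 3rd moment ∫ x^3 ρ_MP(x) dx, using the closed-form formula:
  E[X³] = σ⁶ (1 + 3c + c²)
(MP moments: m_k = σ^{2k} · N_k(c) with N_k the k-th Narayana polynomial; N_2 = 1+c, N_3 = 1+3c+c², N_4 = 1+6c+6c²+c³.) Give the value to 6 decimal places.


E[X³] = σ⁶ (1 + 3c + c²) (third MP moment). With σ² = 3 (so σ⁶ = 27) and c = 10/53 = 0.188679: E[X³] = 27 · (1 + 3·0.188679 + (0.188679)²) = 27 · 1.601638.

So E[X^3] = 43.244215.


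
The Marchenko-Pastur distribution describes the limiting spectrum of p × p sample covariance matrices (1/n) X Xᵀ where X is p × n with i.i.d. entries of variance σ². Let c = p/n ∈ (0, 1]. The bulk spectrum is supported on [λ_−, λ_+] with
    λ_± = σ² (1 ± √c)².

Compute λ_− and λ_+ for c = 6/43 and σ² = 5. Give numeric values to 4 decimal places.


c = 6/43 = 0.139535; √c = 0.373544.
λ_− = σ² (1 − √c)² = 5 · (1 − 0.373544)² = 5 · (0.626456)² = 1.962238.
λ_+ = σ² (1 + √c)² = 5 · (1 + 0.373544)² = 5 · (1.373544)² = 9.433111.

Rounded to 4 decimal places: λ_− ≈ 1.9622, λ_+ ≈ 9.4331.


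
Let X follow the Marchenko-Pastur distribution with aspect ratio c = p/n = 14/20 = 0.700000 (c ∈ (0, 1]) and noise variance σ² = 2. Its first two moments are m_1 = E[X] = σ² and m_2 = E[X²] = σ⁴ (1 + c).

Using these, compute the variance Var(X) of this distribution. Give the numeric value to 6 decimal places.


m_1 = E[X] = σ² = 2, so m_1² = 4.
m_2 = E[X²] = σ⁴ (1 + c) = 4 · (1 + 0.700000) = 4 · 1.700000 = 6.800000.
(Note m_2 − m_1² simplifies to c · σ⁴ = 0.700000 · 4.)

Var(X) = m_2 − m_1² = 6.800000 − 4 = 2.800000.


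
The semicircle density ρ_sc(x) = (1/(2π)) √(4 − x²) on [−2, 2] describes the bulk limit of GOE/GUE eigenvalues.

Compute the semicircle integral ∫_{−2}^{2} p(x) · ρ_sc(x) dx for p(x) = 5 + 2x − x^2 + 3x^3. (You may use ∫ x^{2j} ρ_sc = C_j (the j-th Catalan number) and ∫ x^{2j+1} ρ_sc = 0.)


Write p(x) = Σ a_i x^i, split into monomials and integrate each against ρ_sc separately.
Using ∫ x^{2j} ρ_sc = C_j = (1/(j+1)) C(2j, j) (Catalan numbers) and ∫ x^{2j+1} ρ_sc = 0 (odd monomials vanish by symmetry):
  i = 0 (even): a_0 · C_{0} = 5 · 1 = 5
  i = 1 (odd): ∫ x^1 ρ_sc = 0 (vanishes)
  i = 2 (even): a_2 · C_{1} = -1 · 1 = -1
  i = 3 (odd): ∫ x^3 ρ_sc = 0 (vanishes)

Summing the contributions: ∫_{−2}^{2} p(x) ρ_sc(x) dx = 5 + (-1) = 4.


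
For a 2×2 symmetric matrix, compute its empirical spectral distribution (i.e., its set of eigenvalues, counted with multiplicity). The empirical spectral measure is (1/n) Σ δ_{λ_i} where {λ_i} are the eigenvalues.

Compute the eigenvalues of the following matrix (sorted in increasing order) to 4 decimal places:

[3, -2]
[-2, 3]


Since M is real symmetric, both eigenvalues are real; they are the roots of det(λI − M) = λ² − (tr M) λ + det M.
tr M = 3 + 3 = 6.
det M = 3·3 − (-2)² = 9 − 4 = 5.
Characteristic polynomial: λ² − 6λ + 5 = 0.
Discriminant Δ = (tr M)² − 4·det M = 36 − 20 = 16; √Δ = 4.000000.
λ = (tr M ± √Δ)/2 = (6 ± 4.000000)/2, giving (tr M − √Δ)/2 = 1.0000 and (tr M + √Δ)/2 = 5.0000.

Eigenvalues sorted in increasing order: [1.0000, 5.0000].


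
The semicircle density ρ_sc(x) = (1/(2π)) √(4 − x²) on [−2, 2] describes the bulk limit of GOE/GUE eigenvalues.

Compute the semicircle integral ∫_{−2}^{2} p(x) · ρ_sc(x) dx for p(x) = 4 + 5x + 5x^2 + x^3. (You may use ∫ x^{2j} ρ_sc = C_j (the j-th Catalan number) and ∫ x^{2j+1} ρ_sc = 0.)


Write p(x) = Σ a_i x^i, split into monomials and integrate each against ρ_sc separately.
Using ∫ x^{2j} ρ_sc = C_j = (1/(j+1)) C(2j, j) (Catalan numbers) and ∫ x^{2j+1} ρ_sc = 0 (odd monomials vanish by symmetry):
  i = 0 (even): a_0 · C_{0} = 4 · 1 = 4
  i = 1 (odd): ∫ x^1 ρ_sc = 0 (vanishes)
  i = 2 (even): a_2 · C_{1} = 5 · 1 = 5
  i = 3 (odd): ∫ x^3 ρ_sc = 0 (vanishes)

Summing the contributions: ∫_{−2}^{2} p(x) ρ_sc(x) dx = 4 + 5 = 9.


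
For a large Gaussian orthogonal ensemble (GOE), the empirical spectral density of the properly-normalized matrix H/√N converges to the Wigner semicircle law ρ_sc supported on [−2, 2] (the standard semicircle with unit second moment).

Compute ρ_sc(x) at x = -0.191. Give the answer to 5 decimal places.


ρ_sc(x) = (1/(2π)) √(4 − x²). With x = -0.191:
  4 − x² = 4 − (-0.191)² = 4 − 0.036481 = 3.963519.
  √(4 − x²) = 1.990859.
  1/(2π) = 0.159155.
  ρ_sc(-0.191) = 0.159155 · 1.990859 = 0.316855.

Rounded to 5 decimal places: ρ_sc(-0.191) ≈ 0.31686.


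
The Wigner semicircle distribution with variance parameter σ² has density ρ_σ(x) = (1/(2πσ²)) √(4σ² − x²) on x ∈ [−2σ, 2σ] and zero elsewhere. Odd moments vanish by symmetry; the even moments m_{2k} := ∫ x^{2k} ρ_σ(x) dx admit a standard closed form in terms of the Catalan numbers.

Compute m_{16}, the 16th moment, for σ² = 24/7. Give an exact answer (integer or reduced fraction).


By the scaled semicircle moment identity, m_{2k} = σ^{2k} · C_k with k = 8.
C_8 = (1/(k+1)) · C(2k, k) = (1/9) · C(16, 8) = (1/9) · 12870 = 1430.
σ^{2k} = (σ²)^k = (24/7)^8 = 110075314176/5764801.

Therefore m_{16} = σ^{16} · C_8 = (110075314176/5764801) · 1430 = 157407699271680/5764801.


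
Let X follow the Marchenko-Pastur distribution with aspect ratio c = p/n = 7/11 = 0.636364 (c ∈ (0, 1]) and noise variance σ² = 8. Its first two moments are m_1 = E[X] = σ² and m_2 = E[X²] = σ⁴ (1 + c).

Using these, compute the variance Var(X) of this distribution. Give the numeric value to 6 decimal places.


m_1 = E[X] = σ² = 8, so m_1² = 64.
m_2 = E[X²] = σ⁴ (1 + c) = 64 · (1 + 0.636364) = 64 · 1.636364 = 104.727273.
(Note m_2 − m_1² simplifies to c · σ⁴ = 0.636364 · 64.)

Var(X) = m_2 − m_1² = 104.727273 − 64 = 40.727273.


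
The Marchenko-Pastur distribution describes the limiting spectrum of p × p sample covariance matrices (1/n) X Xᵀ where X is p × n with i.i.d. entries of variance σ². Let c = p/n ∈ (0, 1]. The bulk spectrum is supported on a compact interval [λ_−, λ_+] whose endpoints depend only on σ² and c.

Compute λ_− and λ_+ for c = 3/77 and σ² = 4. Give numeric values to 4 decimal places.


c = 3/77 = 0.038961; √c = 0.197386.
λ_− = σ² (1 − √c)² = 4 · (1 − 0.197386)² = 4 · (0.802614)² = 2.576760.
λ_+ = σ² (1 + √c)² = 4 · (1 + 0.197386)² = 4 · (1.197386)² = 5.734928.

Rounded to 4 decimal places: λ_− ≈ 2.5768, λ_+ ≈ 5.7349.


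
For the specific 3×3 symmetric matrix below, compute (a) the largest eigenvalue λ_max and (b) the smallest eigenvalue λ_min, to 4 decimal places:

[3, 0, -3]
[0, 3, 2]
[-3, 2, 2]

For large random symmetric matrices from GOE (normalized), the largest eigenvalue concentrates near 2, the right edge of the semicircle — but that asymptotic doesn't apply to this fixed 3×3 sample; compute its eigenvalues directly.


Since M is real symmetric, all three eigenvalues are real; they are the roots of det(λI − M) = λ³ − (tr M) λ² + s λ − det M, where s is the sum of the principal 2×2 minors.
tr M = 3 + 3 + 2 = 8.
s = (3·3 − 0²) + (3·2 − (-3)²) + (3·2 − 2²) = 9 + (-3) + 2 = 8.
det M (expand along row 1) = 3·2 − 0·6 + (-3)·9 = -21.
Characteristic polynomial: λ³ − 8λ² + 8λ + 21 = 0.
Substitute λ = y + (tr M)/3 = y + 2.666667 to remove the quadratic term: y³ + p·y + q = 0 with p = s − (tr M)²/3 = -13.333333 and q = −2(tr M)³/27 + (tr M)·s/3 − det M = 4.407407.
Three real roots ⇒ use the trigonometric (Viète) form: r = 2√(−p/3) = 4.216370, φ = arccos(3q/(p·r)) = arccos(-0.235194) = 1.808215 rad.
y_k = r·cos(φ/3 − 2πk/3) for k = 0, 1, 2 gives y = 3.473388, 0.333333, -3.806722.
λ_k = y_k + 2.666667 gives λ = 6.1401, 3.0000, -1.1401 (check: the sum is 8.0000 = tr M).

Hence λ_max = 6.1401 and λ_min = -1.1401.


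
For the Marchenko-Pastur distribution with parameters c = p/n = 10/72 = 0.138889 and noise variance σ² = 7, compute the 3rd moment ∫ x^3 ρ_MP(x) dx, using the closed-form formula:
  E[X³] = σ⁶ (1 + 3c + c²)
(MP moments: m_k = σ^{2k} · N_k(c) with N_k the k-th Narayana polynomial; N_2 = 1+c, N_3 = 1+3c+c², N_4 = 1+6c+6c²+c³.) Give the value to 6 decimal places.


E[X³] = σ⁶ (1 + 3c + c²) (third MP moment). With σ² = 7 (so σ⁶ = 343) and c = 10/72 = 0.138889: E[X³] = 343 · (1 + 3·0.138889 + (0.138889)²) = 343 · 1.435957.

So E[X^3] = 492.533179.


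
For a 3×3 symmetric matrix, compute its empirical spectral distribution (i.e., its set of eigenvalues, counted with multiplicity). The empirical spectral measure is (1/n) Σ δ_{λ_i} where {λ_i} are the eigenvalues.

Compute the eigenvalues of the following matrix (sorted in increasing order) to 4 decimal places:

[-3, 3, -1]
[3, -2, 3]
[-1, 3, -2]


Since M is real symmetric, all three eigenvalues are real; they are the roots of det(λI − M) = λ³ − (tr M) λ² + s λ − det M, where s is the sum of the principal 2×2 minors.
tr M = -3 + (-2) + (-2) = -7.
s = ((-3)·(-2) − 3²) + ((-3)·(-2) − (-1)²) + ((-2)·(-2) − 3²) = -3 + 5 + (-5) = -3.
det M (expand along row 1) = (-3)·(-5) − 3·(-3) + (-1)·7 = 17.
Characteristic polynomial: λ³ + 7λ² − 3λ − 17 = 0.
Substitute λ = y + (tr M)/3 = y − 2.333333 to remove the quadratic term: y³ + p·y + q = 0 with p = s − (tr M)²/3 = -19.333333 and q = −2(tr M)³/27 + (tr M)·s/3 − det M = 15.407407.
Three real roots ⇒ use the trigonometric (Viète) form: r = 2√(−p/3) = 5.077182, φ = arccos(3q/(p·r)) = arccos(-0.470892) = 2.061098 rad.
y_k = r·cos(φ/3 − 2πk/3) for k = 0, 1, 2 gives y = 3.925329, 0.826095, -4.751424.
λ_k = y_k − 2.333333 gives λ = 1.5920, -1.5072, -7.0848 (check: the sum is -7.0000 = tr M).

Eigenvalues sorted in increasing order: [-7.0848, -1.5072, 1.5920].


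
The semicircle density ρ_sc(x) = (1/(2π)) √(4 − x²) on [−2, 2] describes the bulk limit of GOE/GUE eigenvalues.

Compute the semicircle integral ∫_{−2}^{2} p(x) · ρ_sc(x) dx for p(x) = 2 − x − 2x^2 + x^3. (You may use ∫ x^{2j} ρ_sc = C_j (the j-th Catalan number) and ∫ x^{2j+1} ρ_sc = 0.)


Write p(x) = Σ a_i x^i, split into monomials and integrate each against ρ_sc separately.
Using ∫ x^{2j} ρ_sc = C_j = (1/(j+1)) C(2j, j) (Catalan numbers) and ∫ x^{2j+1} ρ_sc = 0 (odd monomials vanish by symmetry):
  i = 0 (even): a_0 · C_{0} = 2 · 1 = 2
  i = 1 (odd): ∫ x^1 ρ_sc = 0 (vanishes)
  i = 2 (even): a_2 · C_{1} = -2 · 1 = -2
  i = 3 (odd): ∫ x^3 ρ_sc = 0 (vanishes)

Summing the contributions: ∫_{−2}^{2} p(x) ρ_sc(x) dx = 2 + (-2) = 0.


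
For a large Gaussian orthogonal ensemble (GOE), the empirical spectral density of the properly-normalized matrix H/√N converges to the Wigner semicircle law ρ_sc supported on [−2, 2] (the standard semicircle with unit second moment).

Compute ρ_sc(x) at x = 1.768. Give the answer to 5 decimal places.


ρ_sc(x) = (1/(2π)) √(4 − x²). With x = 1.768:
  4 − x² = 4 − (1.768)² = 4 − 3.125824 = 0.874176.
  √(4 − x²) = 0.934974.
  1/(2π) = 0.159155.
  ρ_sc(1.768) = 0.159155 · 0.934974 = 0.148806.

Rounded to 5 decimal places: ρ_sc(1.768) ≈ 0.14881.


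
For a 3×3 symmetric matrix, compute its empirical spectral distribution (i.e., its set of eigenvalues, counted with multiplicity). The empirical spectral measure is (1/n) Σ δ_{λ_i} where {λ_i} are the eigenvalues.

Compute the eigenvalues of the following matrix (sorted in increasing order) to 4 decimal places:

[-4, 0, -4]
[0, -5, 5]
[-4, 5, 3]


Since M is real symmetric, all three eigenvalues are real; they are the roots of det(λI − M) = λ³ − (tr M) λ² + s λ − det M, where s is the sum of the principal 2×2 minors.
tr M = -4 + (-5) + 3 = -6.
s = ((-4)·(-5) − 0²) + ((-4)·3 − (-4)²) + ((-5)·3 − 5²) = 20 + (-28) + (-40) = -48.
det M (expand along row 1) = (-4)·(-40) − 0·20 + (-4)·(-20) = 240.
Characteristic polynomial: λ³ + 6λ² − 48λ − 240 = 0.
Substitute λ = y + (tr M)/3 = y − 2.000000 to remove the quadratic term: y³ + p·y + q = 0 with p = s − (tr M)²/3 = -60.000000 and q = −2(tr M)³/27 + (tr M)·s/3 − det M = -128.000000.
Three real roots ⇒ use the trigonometric (Viète) form: r = 2√(−p/3) = 8.944272, φ = arccos(3q/(p·r)) = arccos(0.715542) = 0.773397 rad.
y_k = r·cos(φ/3 − 2πk/3) for k = 0, 1, 2 gives y = 8.648695, -2.349491, -6.299204.
λ_k = y_k − 2.000000 gives λ = 6.6487, -4.3495, -8.2992 (check: the sum is -6.0000 = tr M).

Eigenvalues sorted in increasing order: [-8.2992, -4.3495, 6.6487].


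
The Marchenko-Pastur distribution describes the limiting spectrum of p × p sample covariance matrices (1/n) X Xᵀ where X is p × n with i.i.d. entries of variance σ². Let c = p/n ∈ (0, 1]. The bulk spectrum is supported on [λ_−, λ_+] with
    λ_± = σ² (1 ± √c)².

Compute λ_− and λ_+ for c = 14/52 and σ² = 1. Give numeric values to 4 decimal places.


c = 14/52 = 0.269231; √c = 0.518875.
λ_− = σ² (1 − √c)² = 1 · (1 − 0.518875)² = 1 · (0.481125)² = 0.231482.
λ_+ = σ² (1 + √c)² = 1 · (1 + 0.518875)² = 1 · (1.518875)² = 2.306980.

Rounded to 4 decimal places: λ_− ≈ 0.2315, λ_+ ≈ 2.3070.


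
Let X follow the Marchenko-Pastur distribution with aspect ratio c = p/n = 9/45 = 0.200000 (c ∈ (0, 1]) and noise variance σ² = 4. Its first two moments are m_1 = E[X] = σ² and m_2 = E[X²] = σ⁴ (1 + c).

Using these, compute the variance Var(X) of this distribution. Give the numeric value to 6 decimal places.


m_1 = E[X] = σ² = 4, so m_1² = 16.
m_2 = E[X²] = σ⁴ (1 + c) = 16 · (1 + 0.200000) = 16 · 1.200000 = 19.200000.
(Note m_2 − m_1² simplifies to c · σ⁴ = 0.200000 · 16.)

Var(X) = m_2 − m_1² = 19.200000 − 16 = 3.200000.


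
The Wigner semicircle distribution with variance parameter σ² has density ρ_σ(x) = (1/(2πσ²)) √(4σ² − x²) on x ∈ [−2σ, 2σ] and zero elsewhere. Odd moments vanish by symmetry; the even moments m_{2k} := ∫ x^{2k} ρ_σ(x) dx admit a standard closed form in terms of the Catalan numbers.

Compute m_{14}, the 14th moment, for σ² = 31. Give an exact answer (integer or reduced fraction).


By the scaled semicircle moment identity, m_{2k} = σ^{2k} · C_k with k = 7.
C_7 = (1/(k+1)) · C(2k, k) = (1/8) · C(14, 7) = (1/8) · 3432 = 429.
σ^{2k} = (σ²)^k = (31)^7 = 27512614111.

Therefore m_{14} = σ^{14} · C_7 = 27512614111 · 429 = 11802911453619.


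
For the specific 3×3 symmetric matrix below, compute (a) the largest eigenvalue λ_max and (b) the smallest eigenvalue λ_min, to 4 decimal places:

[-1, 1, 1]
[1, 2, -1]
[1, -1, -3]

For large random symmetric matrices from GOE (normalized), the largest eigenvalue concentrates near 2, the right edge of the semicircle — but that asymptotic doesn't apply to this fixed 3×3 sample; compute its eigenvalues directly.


Since M is real symmetric, all three eigenvalues are real; they are the roots of det(λI − M) = λ³ − (tr M) λ² + s λ − det M, where s is the sum of the principal 2×2 minors.
tr M = -1 + 2 + (-3) = -2.
s = ((-1)·2 − 1²) + ((-1)·(-3) − 1²) + (2·(-3) − (-1)²) = -3 + 2 + (-7) = -8.
det M (expand along row 1) = (-1)·(-7) − 1·(-2) + 1·(-3) = 6.
Characteristic polynomial: λ³ + 2λ² − 8λ − 6 = 0.
Substitute λ = y + (tr M)/3 = y − 0.666667 to remove the quadratic term: y³ + p·y + q = 0 with p = s − (tr M)²/3 = -9.333333 and q = −2(tr M)³/27 + (tr M)·s/3 − det M = -0.074074.
Three real roots ⇒ use the trigonometric (Viète) form: r = 2√(−p/3) = 3.527668, φ = arccos(3q/(p·r)) = arccos(0.006749) = 1.564047 rad.
y_k = r·cos(φ/3 − 2πk/3) for k = 0, 1, 2 gives y = 3.059011, -0.007937, -3.051074.
λ_k = y_k − 0.666667 gives λ = 2.3923, -0.6746, -3.7177 (check: the sum is -2.0000 = tr M).

Hence λ_max = 2.3923 and λ_min = -3.7177.


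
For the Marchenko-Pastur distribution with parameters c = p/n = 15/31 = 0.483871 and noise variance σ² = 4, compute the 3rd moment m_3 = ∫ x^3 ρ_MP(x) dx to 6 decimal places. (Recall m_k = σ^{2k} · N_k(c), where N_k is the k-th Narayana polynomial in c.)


E[X³] = σ⁶ (1 + 3c + c²) (third MP moment). With σ² = 4 (so σ⁶ = 64) and c = 15/31 = 0.483871: E[X³] = 64 · (1 + 3·0.483871 + (0.483871)²) = 64 · 2.685744.

So E[X^3] = 171.887617.


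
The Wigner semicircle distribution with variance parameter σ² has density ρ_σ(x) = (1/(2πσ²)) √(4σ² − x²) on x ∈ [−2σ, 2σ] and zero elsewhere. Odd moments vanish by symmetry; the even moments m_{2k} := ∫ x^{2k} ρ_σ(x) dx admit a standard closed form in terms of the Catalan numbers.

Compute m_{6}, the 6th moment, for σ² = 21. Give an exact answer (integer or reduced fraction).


By the scaled semicircle moment identity, m_{2k} = σ^{2k} · C_k with k = 3.
C_3 = (1/(k+1)) · C(2k, k) = (1/4) · C(6, 3) = (1/4) · 20 = 5.
σ^{2k} = (σ²)^k = (21)^3 = 9261.

Therefore m_{6} = σ^{6} · C_3 = 9261 · 5 = 46305.


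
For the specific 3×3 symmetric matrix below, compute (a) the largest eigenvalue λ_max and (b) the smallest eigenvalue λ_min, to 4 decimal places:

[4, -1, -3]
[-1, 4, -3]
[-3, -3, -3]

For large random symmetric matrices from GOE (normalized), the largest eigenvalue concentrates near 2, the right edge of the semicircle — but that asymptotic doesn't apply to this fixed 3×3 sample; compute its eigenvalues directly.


Since M is real symmetric, all three eigenvalues are real; they are the roots of det(λI − M) = λ³ − (tr M) λ² + s λ − det M, where s is the sum of the principal 2×2 minors.
tr M = 4 + 4 + (-3) = 5.
s = (4·4 − (-1)²) + (4·(-3) − (-3)²) + (4·(-3) − (-3)²) = 15 + (-21) + (-21) = -27.
det M (expand along row 1) = 4·(-21) − (-1)·(-6) + (-3)·15 = -135.
Characteristic polynomial: λ³ − 5λ² − 27λ + 135 = 0.
Substitute λ = y + (tr M)/3 = y + 1.666667 to remove the quadratic term: y³ + p·y + q = 0 with p = s − (tr M)²/3 = -35.333333 and q = −2(tr M)³/27 + (tr M)·s/3 − det M = 80.740741.
Three real roots ⇒ use the trigonometric (Viète) form: r = 2√(−p/3) = 6.863753, φ = arccos(3q/(p·r)) = arccos(-0.998775) = 3.092092 rad.
y_k = r·cos(φ/3 − 2πk/3) for k = 0, 1, 2 gives y = 3.529486, 3.333333, -6.862819.
λ_k = y_k + 1.666667 gives λ = 5.1962, 5.0000, -5.1962 (check: the sum is 5.0000 = tr M).

Hence λ_max = 5.1962 and λ_min = -5.1962.


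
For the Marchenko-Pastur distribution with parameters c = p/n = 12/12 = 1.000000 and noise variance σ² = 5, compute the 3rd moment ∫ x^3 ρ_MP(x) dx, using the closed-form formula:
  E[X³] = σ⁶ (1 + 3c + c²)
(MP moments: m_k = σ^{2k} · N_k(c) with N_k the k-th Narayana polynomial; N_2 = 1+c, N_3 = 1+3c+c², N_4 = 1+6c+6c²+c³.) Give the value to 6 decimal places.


E[X³] = σ⁶ (1 + 3c + c²) (third MP moment). With σ² = 5 (so σ⁶ = 125) and c = 12/12 = 1.000000: E[X³] = 125 · (1 + 3·1.000000 + (1.000000)²) = 125 · 5.000000.

So E[X^3] = 625.000000.


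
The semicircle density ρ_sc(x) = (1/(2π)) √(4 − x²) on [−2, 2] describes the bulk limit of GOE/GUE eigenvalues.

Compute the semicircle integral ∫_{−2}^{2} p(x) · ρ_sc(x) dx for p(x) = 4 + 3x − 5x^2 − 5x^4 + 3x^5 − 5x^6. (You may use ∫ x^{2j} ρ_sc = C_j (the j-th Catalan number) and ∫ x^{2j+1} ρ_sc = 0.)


Write p(x) = Σ a_i x^i, split into monomials and integrate each against ρ_sc separately.
Using ∫ x^{2j} ρ_sc = C_j = (1/(j+1)) C(2j, j) (Catalan numbers) and ∫ x^{2j+1} ρ_sc = 0 (odd monomials vanish by symmetry):
  i = 0 (even): a_0 · C_{0} = 4 · 1 = 4
  i = 1 (odd): ∫ x^1 ρ_sc = 0 (vanishes)
  i = 2 (even): a_2 · C_{1} = -5 · 1 = -5
  i = 4 (even): a_4 · C_{2} = -5 · 2 = -10
  i = 5 (odd): ∫ x^5 ρ_sc = 0 (vanishes)
  i = 6 (even): a_6 · C_{3} = -5 · 5 = -25

Summing the contributions: ∫_{−2}^{2} p(x) ρ_sc(x) dx = 4 + (-5) + (-10) + (-25) = -36.


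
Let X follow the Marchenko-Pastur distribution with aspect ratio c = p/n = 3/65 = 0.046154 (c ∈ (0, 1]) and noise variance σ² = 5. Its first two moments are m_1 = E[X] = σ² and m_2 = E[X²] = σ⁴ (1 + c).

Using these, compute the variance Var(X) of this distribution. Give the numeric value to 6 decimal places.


m_1 = E[X] = σ² = 5, so m_1² = 25.
m_2 = E[X²] = σ⁴ (1 + c) = 25 · (1 + 0.046154) = 25 · 1.046154 = 26.153846.
(Note m_2 − m_1² simplifies to c · σ⁴ = 0.046154 · 25.)

Var(X) = m_2 − m_1² = 26.153846 − 25 = 1.153846.


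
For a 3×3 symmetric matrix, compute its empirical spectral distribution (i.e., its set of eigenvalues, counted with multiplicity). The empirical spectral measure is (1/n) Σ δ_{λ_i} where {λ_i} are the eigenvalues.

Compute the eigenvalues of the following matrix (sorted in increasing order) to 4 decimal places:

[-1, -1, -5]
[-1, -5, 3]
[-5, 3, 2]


Since M is real symmetric, all three eigenvalues are real; they are the roots of det(λI − M) = λ³ − (tr M) λ² + s λ − det M, where s is the sum of the principal 2×2 minors.
tr M = -1 + (-5) + 2 = -4.
s = ((-1)·(-5) − (-1)²) + ((-1)·2 − (-5)²) + ((-5)·2 − 3²) = 4 + (-27) + (-19) = -42.
det M (expand along row 1) = (-1)·(-19) − (-1)·13 + (-5)·(-28) = 172.
Characteristic polynomial: λ³ + 4λ² − 42λ − 172 = 0.
Substitute λ = y + (tr M)/3 = y − 1.333333 to remove the quadratic term: y³ + p·y + q = 0 with p = s − (tr M)²/3 = -47.333333 and q = −2(tr M)³/27 + (tr M)·s/3 − det M = -111.259259.
Three real roots ⇒ use the trigonometric (Viète) form: r = 2√(−p/3) = 7.944250, φ = arccos(3q/(p·r)) = arccos(0.887641) = 0.478599 rad.
y_k = r·cos(φ/3 − 2πk/3) for k = 0, 1, 2 gives y = 7.843371, -2.828761, -5.014610.
λ_k = y_k − 1.333333 gives λ = 6.5100, -4.1621, -6.3479 (check: the sum is -4.0000 = tr M).

Eigenvalues sorted in increasing order: [-6.3479, -4.1621, 6.5100].


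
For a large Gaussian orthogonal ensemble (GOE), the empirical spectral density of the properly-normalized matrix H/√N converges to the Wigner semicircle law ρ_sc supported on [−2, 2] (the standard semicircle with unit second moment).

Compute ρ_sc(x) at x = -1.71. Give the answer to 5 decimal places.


ρ_sc(x) = (1/(2π)) √(4 − x²). With x = -1.71:
  4 − x² = 4 − (-1.71)² = 4 − 2.924100 = 1.075900.
  √(4 − x²) = 1.037256.
  1/(2π) = 0.159155.
  ρ_sc(-1.71) = 0.159155 · 1.037256 = 0.165084.

Rounded to 5 decimal places: ρ_sc(-1.71) ≈ 0.16508.


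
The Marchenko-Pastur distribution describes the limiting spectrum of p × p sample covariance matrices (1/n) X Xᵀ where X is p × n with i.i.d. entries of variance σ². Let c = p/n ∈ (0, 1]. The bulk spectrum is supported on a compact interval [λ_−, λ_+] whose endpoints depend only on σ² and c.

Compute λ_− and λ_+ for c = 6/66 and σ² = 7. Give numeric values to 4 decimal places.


c = 6/66 = 0.090909; √c = 0.301511.
λ_− = σ² (1 − √c)² = 7 · (1 − 0.301511)² = 7 · (0.698489)² = 3.415205.
λ_+ = σ² (1 + √c)² = 7 · (1 + 0.301511)² = 7 · (1.301511)² = 11.857522.

Rounded to 4 decimal places: λ_− ≈ 3.4152, λ_+ ≈ 11.8575.


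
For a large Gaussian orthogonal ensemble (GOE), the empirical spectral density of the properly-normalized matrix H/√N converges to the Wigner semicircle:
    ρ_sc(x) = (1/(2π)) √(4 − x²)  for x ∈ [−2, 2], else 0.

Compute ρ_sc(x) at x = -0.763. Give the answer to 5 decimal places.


ρ_sc(x) = (1/(2π)) √(4 − x²). With x = -0.763:
  4 − x² = 4 − (-0.763)² = 4 − 0.582169 = 3.417831.
  √(4 − x²) = 1.848738.
  1/(2π) = 0.159155.
  ρ_sc(-0.763) = 0.159155 · 1.848738 = 0.294236.

Rounded to 5 decimal places: ρ_sc(-0.763) ≈ 0.29424.


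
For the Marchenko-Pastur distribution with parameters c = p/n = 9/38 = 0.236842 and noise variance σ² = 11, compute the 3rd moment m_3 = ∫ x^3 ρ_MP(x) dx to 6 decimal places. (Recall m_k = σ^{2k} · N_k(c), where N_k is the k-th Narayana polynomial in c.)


E[X³] = σ⁶ (1 + 3c + c²) (third MP moment). With σ² = 11 (so σ⁶ = 1331) and c = 9/38 = 0.236842: E[X³] = 1331 · (1 + 3·0.236842 + (0.236842)²) = 1331 · 1.766620.

So E[X^3] = 2351.371884.


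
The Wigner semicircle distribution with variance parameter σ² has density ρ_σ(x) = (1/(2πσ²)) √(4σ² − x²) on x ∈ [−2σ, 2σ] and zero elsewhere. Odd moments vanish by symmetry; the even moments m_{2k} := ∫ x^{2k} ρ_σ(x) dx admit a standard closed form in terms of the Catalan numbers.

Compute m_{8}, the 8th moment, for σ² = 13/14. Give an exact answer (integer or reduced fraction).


By the scaled semicircle moment identity, m_{2k} = σ^{2k} · C_k with k = 4.
C_4 = (1/(k+1)) · C(2k, k) = (1/5) · C(8, 4) = (1/5) · 70 = 14.
σ^{2k} = (σ²)^k = (13/14)^4 = 28561/38416.

Therefore m_{8} = σ^{8} · C_4 = (28561/38416) · 14 = 28561/2744.


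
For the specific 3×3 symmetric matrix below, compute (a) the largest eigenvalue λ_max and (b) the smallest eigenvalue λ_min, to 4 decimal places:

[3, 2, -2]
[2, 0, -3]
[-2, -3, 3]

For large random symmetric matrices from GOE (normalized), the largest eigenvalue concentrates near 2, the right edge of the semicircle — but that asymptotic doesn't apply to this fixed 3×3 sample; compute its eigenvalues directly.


Since M is real symmetric, all three eigenvalues are real; they are the roots of det(λI − M) = λ³ − (tr M) λ² + s λ − det M, where s is the sum of the principal 2×2 minors.
tr M = 3 + 0 + 3 = 6.
s = (3·0 − 2²) + (3·3 − (-2)²) + (0·3 − (-3)²) = -4 + 5 + (-9) = -8.
det M (expand along row 1) = 3·(-9) − 2·0 + (-2)·(-6) = -15.
Characteristic polynomial: λ³ − 6λ² − 8λ + 15 = 0.
Substitute λ = y + (tr M)/3 = y + 2.000000 to remove the quadratic term: y³ + p·y + q = 0 with p = s − (tr M)²/3 = -20.000000 and q = −2(tr M)³/27 + (tr M)·s/3 − det M = -17.000000.
Three real roots ⇒ use the trigonometric (Viète) form: r = 2√(−p/3) = 5.163978, φ = arccos(3q/(p·r)) = arccos(0.493805) = 1.054336 rad.
y_k = r·cos(φ/3 − 2πk/3) for k = 0, 1, 2 gives y = 4.848336, -0.884612, -3.963723.
λ_k = y_k + 2.000000 gives λ = 6.8483, 1.1154, -1.9637 (check: the sum is 6.0000 = tr M).

Hence λ_max = 6.8483 and λ_min = -1.9637.


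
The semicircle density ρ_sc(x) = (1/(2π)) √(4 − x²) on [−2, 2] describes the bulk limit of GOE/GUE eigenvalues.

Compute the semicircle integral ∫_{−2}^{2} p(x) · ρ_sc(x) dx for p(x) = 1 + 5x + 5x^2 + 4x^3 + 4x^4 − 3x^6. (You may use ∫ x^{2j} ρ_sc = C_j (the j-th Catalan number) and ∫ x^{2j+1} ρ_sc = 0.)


Write p(x) = Σ a_i x^i, split into monomials and integrate each against ρ_sc separately.
Using ∫ x^{2j} ρ_sc = C_j = (1/(j+1)) C(2j, j) (Catalan numbers) and ∫ x^{2j+1} ρ_sc = 0 (odd monomials vanish by symmetry):
  i = 0 (even): a_0 · C_{0} = 1 · 1 = 1
  i = 1 (odd): ∫ x^1 ρ_sc = 0 (vanishes)
  i = 2 (even): a_2 · C_{1} = 5 · 1 = 5
  i = 3 (odd): ∫ x^3 ρ_sc = 0 (vanishes)
  i = 4 (even): a_4 · C_{2} = 4 · 2 = 8
  i = 6 (even): a_6 · C_{3} = -3 · 5 = -15

Summing the contributions: ∫_{−2}^{2} p(x) ρ_sc(x) dx = 1 + 5 + 8 + (-15) = -1.


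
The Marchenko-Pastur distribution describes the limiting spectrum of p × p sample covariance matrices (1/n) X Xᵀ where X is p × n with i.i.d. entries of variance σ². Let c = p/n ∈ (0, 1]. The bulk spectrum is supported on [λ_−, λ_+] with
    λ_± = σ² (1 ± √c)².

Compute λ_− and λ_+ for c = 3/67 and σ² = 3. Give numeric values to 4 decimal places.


c = 3/67 = 0.044776; √c = 0.211604.
λ_− = σ² (1 − √c)² = 3 · (1 − 0.211604)² = 3 · (0.788396)² = 1.864706.
λ_+ = σ² (1 + √c)² = 3 · (1 + 0.211604)² = 3 · (1.211604)² = 4.403950.

Rounded to 4 decimal places: λ_− ≈ 1.8647, λ_+ ≈ 4.4040.


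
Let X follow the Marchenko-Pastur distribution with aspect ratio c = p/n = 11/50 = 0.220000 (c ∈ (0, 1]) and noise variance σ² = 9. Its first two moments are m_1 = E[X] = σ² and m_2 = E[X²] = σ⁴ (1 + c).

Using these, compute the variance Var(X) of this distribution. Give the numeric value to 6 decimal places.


m_1 = E[X] = σ² = 9, so m_1² = 81.
m_2 = E[X²] = σ⁴ (1 + c) = 81 · (1 + 0.220000) = 81 · 1.220000 = 98.820000.
(Note m_2 − m_1² simplifies to c · σ⁴ = 0.220000 · 81.)

Var(X) = m_2 − m_1² = 98.820000 − 81 = 17.820000.


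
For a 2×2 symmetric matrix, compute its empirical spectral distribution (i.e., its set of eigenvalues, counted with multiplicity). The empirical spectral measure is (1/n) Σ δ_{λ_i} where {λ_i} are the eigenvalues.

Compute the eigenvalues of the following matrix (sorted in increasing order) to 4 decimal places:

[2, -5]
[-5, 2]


Since M is real symmetric, both eigenvalues are real; they are the roots of det(λI − M) = λ² − (tr M) λ + det M.
tr M = 2 + 2 = 4.
det M = 2·2 − (-5)² = 4 − 25 = -21.
Characteristic polynomial: λ² − 4λ − 21 = 0.
Discriminant Δ = (tr M)² − 4·det M = 16 − (-84) = 100; √Δ = 10.000000.
λ = (tr M ± √Δ)/2 = (4 ± 10.000000)/2, giving (tr M − √Δ)/2 = -3.0000 and (tr M + √Δ)/2 = 7.0000.

Eigenvalues sorted in increasing order: [-3.0000, 7.0000].


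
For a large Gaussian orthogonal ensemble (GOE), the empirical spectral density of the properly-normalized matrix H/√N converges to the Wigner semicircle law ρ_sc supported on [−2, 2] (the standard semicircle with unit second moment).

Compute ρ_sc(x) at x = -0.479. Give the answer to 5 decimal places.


ρ_sc(x) = (1/(2π)) √(4 − x²). With x = -0.479:
  4 − x² = 4 − (-0.479)² = 4 − 0.229441 = 3.770559.
  √(4 − x²) = 1.941793.
  1/(2π) = 0.159155.
  ρ_sc(-0.479) = 0.159155 · 1.941793 = 0.309046.

Rounded to 5 decimal places: ρ_sc(-0.479) ≈ 0.30905.


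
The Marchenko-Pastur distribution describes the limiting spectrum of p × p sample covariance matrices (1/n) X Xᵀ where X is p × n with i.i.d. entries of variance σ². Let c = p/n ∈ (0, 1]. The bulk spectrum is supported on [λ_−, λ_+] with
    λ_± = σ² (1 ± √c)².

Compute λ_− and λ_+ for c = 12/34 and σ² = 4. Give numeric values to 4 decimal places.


c = 12/34 = 0.352941; √c = 0.594089.
λ_− = σ² (1 − √c)² = 4 · (1 − 0.594089)² = 4 · (0.405911)² = 0.659056.
λ_+ = σ² (1 + √c)² = 4 · (1 + 0.594089)² = 4 · (1.594089)² = 10.164473.

Rounded to 4 decimal places: λ_− ≈ 0.6591, λ_+ ≈ 10.1645.


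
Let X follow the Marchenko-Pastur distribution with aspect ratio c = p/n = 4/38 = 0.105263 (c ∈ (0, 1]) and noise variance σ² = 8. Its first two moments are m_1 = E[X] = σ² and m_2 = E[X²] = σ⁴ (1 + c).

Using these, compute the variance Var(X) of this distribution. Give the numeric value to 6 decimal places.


m_1 = E[X] = σ² = 8, so m_1² = 64.
m_2 = E[X²] = σ⁴ (1 + c) = 64 · (1 + 0.105263) = 64 · 1.105263 = 70.736842.
(Note m_2 − m_1² simplifies to c · σ⁴ = 0.105263 · 64.)

Var(X) = m_2 − m_1² = 70.736842 − 64 = 6.736842.


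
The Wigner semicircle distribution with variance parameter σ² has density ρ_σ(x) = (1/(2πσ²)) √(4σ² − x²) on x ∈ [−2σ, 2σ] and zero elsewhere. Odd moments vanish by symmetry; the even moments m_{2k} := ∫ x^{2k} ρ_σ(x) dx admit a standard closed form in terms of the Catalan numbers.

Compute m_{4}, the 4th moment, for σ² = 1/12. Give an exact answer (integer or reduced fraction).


By the scaled semicircle moment identity, m_{2k} = σ^{2k} · C_k with k = 2.
C_2 = (1/(k+1)) · C(2k, k) = (1/3) · C(4, 2) = (1/3) · 6 = 2.
σ^{2k} = (σ²)^k = (1/12)^2 = 1/144.

Therefore m_{4} = σ^{4} · C_2 = (1/144) · 2 = 1/72.


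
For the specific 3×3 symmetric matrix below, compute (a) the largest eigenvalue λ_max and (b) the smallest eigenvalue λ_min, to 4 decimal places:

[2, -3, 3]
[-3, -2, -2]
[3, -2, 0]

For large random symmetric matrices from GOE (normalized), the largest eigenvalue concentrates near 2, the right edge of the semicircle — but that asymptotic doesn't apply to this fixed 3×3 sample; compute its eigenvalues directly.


Since M is real symmetric, all three eigenvalues are real; they are the roots of det(λI − M) = λ³ − (tr M) λ² + s λ − det M, where s is the sum of the principal 2×2 minors.
tr M = 2 + (-2) + 0 = 0.
s = (2·(-2) − (-3)²) + (2·0 − 3²) + ((-2)·0 − (-2)²) = -13 + (-9) + (-4) = -26.
det M (expand along row 1) = 2·(-4) − (-3)·6 + 3·12 = 46.
Characteristic polynomial: λ³ − 26λ − 46 = 0.
Substitute λ = y + (tr M)/3 = y + 0.000000 to remove the quadratic term: y³ + p·y + q = 0 with p = s − (tr M)²/3 = -26.000000 and q = −2(tr M)³/27 + (tr M)·s/3 − det M = -46.000000.
Three real roots ⇒ use the trigonometric (Viète) form: r = 2√(−p/3) = 5.887841, φ = arccos(3q/(p·r)) = arccos(0.901467) = 0.447650 rad.
y_k = r·cos(φ/3 − 2πk/3) for k = 0, 1, 2 gives y = 5.822414, -2.153168, -3.669246.
λ_k = y_k + 0.000000 gives λ = 5.8224, -2.1532, -3.6692 (check: the sum is 0.0000 = tr M).

Hence λ_max = 5.8224 and λ_min = -3.6692.


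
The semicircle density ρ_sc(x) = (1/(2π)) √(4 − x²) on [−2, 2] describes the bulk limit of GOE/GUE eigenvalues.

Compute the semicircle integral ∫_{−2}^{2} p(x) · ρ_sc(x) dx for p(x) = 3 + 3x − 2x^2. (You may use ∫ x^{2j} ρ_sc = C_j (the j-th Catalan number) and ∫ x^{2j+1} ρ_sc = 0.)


Write p(x) = Σ a_i x^i, split into monomials and integrate each against ρ_sc separately.
Using ∫ x^{2j} ρ_sc = C_j = (1/(j+1)) C(2j, j) (Catalan numbers) and ∫ x^{2j+1} ρ_sc = 0 (odd monomials vanish by symmetry):
  i = 0 (even): a_0 · C_{0} = 3 · 1 = 3
  i = 1 (odd): ∫ x^1 ρ_sc = 0 (vanishes)
  i = 2 (even): a_2 · C_{1} = -2 · 1 = -2

Summing the contributions: ∫_{−2}^{2} p(x) ρ_sc(x) dx = 3 + (-2) = 1.


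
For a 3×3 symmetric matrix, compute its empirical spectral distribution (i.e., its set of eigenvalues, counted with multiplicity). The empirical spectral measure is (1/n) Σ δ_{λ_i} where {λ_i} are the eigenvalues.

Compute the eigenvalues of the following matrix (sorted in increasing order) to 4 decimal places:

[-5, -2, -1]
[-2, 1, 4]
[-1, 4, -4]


Since M is real symmetric, all three eigenvalues are real; they are the roots of det(λI − M) = λ³ − (tr M) λ² + s λ − det M, where s is the sum of the principal 2×2 minors.
tr M = -5 + 1 + (-4) = -8.
s = ((-5)·1 − (-2)²) + ((-5)·(-4) − (-1)²) + (1·(-4) − 4²) = -9 + 19 + (-20) = -10.
det M (expand along row 1) = (-5)·(-20) − (-2)·12 + (-1)·(-7) = 131.
Characteristic polynomial: λ³ + 8λ² − 10λ − 131 = 0.
Substitute λ = y + (tr M)/3 = y − 2.666667 to remove the quadratic term: y³ + p·y + q = 0 with p = s − (tr M)²/3 = -31.333333 and q = −2(tr M)³/27 + (tr M)·s/3 − det M = -66.407407.
Three real roots ⇒ use the trigonometric (Viète) form: r = 2√(−p/3) = 6.463573, φ = arccos(3q/(p·r)) = arccos(0.983691) = 0.180853 rad.
y_k = r·cos(φ/3 − 2πk/3) for k = 0, 1, 2 gives y = 6.451832, -2.888671, -3.563161.
λ_k = y_k − 2.666667 gives λ = 3.7852, -5.5553, -6.2298 (check: the sum is -8.0000 = tr M).

Eigenvalues sorted in increasing order: [-6.2298, -5.5553, 3.7852].


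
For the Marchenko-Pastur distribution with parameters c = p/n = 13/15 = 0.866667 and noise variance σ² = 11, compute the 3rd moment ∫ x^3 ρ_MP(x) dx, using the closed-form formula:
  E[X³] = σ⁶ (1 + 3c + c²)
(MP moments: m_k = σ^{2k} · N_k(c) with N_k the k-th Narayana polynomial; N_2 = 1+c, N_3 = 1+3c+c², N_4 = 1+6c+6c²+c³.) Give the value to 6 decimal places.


E[X³] = σ⁶ (1 + 3c + c²) (third MP moment). With σ² = 11 (so σ⁶ = 1331) and c = 13/15 = 0.866667: E[X³] = 1331 · (1 + 3·0.866667 + (0.866667)²) = 1331 · 4.351111.

So E[X^3] = 5791.328889.


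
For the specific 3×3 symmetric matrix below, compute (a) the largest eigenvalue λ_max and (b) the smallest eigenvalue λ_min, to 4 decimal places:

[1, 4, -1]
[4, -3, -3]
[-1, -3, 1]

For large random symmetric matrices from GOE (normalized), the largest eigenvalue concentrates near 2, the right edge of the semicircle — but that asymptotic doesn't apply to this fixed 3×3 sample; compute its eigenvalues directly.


Since M is real symmetric, all three eigenvalues are real; they are the roots of det(λI − M) = λ³ − (tr M) λ² + s λ − det M, where s is the sum of the principal 2×2 minors.
tr M = 1 + (-3) + 1 = -1.
s = (1·(-3) − 4²) + (1·1 − (-1)²) + ((-3)·1 − (-3)²) = -19 + 0 + (-12) = -31.
det M (expand along row 1) = 1·(-12) − 4·1 + (-1)·(-15) = -1.
Characteristic polynomial: λ³ + λ² − 31λ + 1 = 0.
Substitute λ = y + (tr M)/3 = y − 0.333333 to remove the quadratic term: y³ + p·y + q = 0 with p = s − (tr M)²/3 = -31.333333 and q = −2(tr M)³/27 + (tr M)·s/3 − det M = 11.407407.
Three real roots ⇒ use the trigonometric (Viète) form: r = 2√(−p/3) = 6.463573, φ = arccos(3q/(p·r)) = arccos(-0.168978) = 1.740589 rad.
y_k = r·cos(φ/3 − 2πk/3) for k = 0, 1, 2 gives y = 5.405843, 0.365626, -5.771469.
λ_k = y_k − 0.333333 gives λ = 5.0725, 0.0323, -6.1048 (check: the sum is -1.0000 = tr M).

Hence λ_max = 5.0725 and λ_min = -6.1048.


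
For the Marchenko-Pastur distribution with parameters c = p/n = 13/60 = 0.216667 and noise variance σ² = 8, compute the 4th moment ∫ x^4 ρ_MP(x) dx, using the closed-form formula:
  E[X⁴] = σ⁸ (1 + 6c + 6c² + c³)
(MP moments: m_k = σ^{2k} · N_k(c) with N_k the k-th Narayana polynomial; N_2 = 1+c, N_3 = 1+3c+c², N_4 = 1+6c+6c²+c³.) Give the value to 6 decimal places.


E[X⁴] = σ⁸ (1 + 6c + 6c² + c³) (fourth MP moment). With σ² = 8 (so σ⁸ = 4096) and c = 13/60 = 0.216667: E[X⁴] = 4096 · (1 + 6·0.216667 + 6·(0.216667)² + (0.216667)³) = 4096 · 2.591838.

So E[X^4] = 10616.168296.


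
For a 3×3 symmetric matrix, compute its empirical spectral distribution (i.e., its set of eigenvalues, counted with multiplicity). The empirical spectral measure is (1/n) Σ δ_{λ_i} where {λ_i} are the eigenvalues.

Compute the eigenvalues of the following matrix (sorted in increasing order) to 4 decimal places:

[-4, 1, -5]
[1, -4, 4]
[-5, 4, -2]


Since M is real symmetric, all three eigenvalues are real; they are the roots of det(λI − M) = λ³ − (tr M) λ² + s λ − det M, where s is the sum of the principal 2×2 minors.
tr M = -4 + (-4) + (-2) = -10.
s = ((-4)·(-4) − 1²) + ((-4)·(-2) − (-5)²) + ((-4)·(-2) − 4²) = 15 + (-17) + (-8) = -10.
det M (expand along row 1) = (-4)·(-8) − 1·18 + (-5)·(-16) = 94.
Characteristic polynomial: λ³ + 10λ² − 10λ − 94 = 0.
Substitute λ = y + (tr M)/3 = y − 3.333333 to remove the quadratic term: y³ + p·y + q = 0 with p = s − (tr M)²/3 = -43.333333 and q = −2(tr M)³/27 + (tr M)·s/3 − det M = 13.407407.
Three real roots ⇒ use the trigonometric (Viète) form: r = 2√(−p/3) = 7.601170, φ = arccos(3q/(p·r)) = arccos(-0.122113) = 1.693215 rad.
y_k = r·cos(φ/3 − 2πk/3) for k = 0, 1, 2 gives y = 6.422281, 0.310090, -6.732371.
λ_k = y_k − 3.333333 gives λ = 3.0889, -3.0232, -10.0657 (check: the sum is -10.0000 = tr M).

Eigenvalues sorted in increasing order: [-10.0657, -3.0232, 3.0889].


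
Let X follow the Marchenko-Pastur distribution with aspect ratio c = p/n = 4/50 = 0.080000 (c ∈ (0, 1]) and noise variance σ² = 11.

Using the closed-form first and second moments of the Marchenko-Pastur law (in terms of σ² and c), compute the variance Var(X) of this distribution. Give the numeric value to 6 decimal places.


Recall the MP moments m_1 = E[X] = σ² and m_2 = E[X²] = σ⁴ (1 + c).
m_1 = E[X] = σ² = 11, so m_1² = 121.
m_2 = E[X²] = σ⁴ (1 + c) = 121 · (1 + 0.080000) = 121 · 1.080000 = 130.680000.
(Note m_2 − m_1² simplifies to c · σ⁴ = 0.080000 · 121.)

Var(X) = m_2 − m_1² = 130.680000 − 121 = 9.680000.
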